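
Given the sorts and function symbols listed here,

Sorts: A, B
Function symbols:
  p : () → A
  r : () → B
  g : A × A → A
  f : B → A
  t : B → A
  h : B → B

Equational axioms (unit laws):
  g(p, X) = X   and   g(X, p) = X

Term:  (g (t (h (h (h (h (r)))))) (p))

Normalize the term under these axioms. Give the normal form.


normal form = (t (h (h (h (h (r))))))

1. (g (t (h (h (h (h (r)))))) (p))  →  (t (h (h (h (h (r))))))


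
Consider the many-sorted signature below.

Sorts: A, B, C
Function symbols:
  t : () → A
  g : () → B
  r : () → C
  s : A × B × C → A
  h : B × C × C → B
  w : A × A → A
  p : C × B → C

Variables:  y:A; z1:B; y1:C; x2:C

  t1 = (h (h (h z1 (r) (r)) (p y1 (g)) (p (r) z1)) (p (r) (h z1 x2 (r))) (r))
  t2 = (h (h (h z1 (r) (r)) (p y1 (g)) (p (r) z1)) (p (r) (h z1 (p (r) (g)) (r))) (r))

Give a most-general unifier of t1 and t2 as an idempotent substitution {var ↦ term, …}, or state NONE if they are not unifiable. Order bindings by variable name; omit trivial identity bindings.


{x2 ↦ (p (r) (g))}


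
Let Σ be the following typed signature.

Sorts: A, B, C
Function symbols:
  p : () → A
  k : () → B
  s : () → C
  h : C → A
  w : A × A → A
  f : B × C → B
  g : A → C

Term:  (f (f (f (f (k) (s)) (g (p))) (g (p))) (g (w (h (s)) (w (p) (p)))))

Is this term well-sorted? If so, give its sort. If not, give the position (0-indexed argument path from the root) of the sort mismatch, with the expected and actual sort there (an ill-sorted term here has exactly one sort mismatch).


well-sorted; sort = B

        (k) : B
        (s) : C
      (f (k) (s)) : B
        (p) : A
      (g (p)) : C
    (f (f (k) (s)) (g (p))) : B
      (p) : A
    (g (p)) : C
  (f (f (f (k) (s)) (g (p))) (g (p))) : B
        (s) : C
      (h (s)) : A
        (p) : A
        (p) : A
      (w (p) (p)) : A
    (w (h (s)) (w (p) (p))) : A
  (g (w (h (s)) (w (p) (p)))) : C
(f (f (f (f (k) (s)) (g (p))) (g (p))) (g (w (h (s)) (w (p) (p))))) : B


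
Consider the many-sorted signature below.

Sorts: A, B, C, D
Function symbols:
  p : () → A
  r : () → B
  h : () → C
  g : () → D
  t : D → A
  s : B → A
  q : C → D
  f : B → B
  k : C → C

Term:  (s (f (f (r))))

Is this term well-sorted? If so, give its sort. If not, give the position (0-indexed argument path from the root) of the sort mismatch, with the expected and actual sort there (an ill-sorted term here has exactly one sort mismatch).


      (r) : B
    (f (r)) : B
  (f (f (r))) : B
(s (f (f (r)))) : A

well-sorted; sort = A


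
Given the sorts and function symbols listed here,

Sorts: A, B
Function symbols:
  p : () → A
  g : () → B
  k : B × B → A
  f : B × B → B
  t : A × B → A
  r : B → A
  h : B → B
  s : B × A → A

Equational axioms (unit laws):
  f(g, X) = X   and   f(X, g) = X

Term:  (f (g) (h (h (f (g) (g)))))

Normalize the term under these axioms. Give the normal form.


1. (f (g) (h (h (f (g) (g)))))  →  (h (h (f (g) (g))))
2. (h (h (f (g) (g))))  →  (h (h (g)))

normal form = (h (h (g)))


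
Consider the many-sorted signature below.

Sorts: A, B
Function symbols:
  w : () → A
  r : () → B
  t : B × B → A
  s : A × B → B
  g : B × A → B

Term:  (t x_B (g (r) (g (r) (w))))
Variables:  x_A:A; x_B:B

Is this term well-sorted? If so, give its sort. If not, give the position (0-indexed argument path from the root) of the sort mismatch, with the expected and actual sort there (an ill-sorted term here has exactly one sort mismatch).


  x_B : B
    (r) : B
      (r) : B
      (w) : A
    (g (r) (w)) : B
  (g (r) (g (r) (w))) : ✗ arg 1 at [1, 1] has sort B, expected A

ill-sorted at position [1, 1]: expected A, got B


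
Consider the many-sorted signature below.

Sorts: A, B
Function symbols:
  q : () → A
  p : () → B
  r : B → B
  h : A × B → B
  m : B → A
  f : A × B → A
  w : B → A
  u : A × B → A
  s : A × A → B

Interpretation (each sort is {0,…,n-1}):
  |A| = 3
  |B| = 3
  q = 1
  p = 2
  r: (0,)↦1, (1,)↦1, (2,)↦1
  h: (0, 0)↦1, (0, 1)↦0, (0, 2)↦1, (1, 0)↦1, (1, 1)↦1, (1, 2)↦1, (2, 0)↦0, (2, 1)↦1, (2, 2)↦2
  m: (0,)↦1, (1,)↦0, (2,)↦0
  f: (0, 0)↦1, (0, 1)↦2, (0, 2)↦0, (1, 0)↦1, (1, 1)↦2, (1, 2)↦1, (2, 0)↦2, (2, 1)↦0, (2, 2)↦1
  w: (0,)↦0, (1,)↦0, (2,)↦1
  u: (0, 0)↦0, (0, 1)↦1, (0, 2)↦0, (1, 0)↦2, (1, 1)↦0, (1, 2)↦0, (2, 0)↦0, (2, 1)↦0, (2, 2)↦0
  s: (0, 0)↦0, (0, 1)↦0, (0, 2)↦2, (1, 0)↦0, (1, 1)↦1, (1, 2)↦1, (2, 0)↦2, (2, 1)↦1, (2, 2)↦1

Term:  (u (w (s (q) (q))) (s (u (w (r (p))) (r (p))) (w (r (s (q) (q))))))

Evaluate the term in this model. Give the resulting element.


  q = 1
  q = 1
  (s (q) (q)) = s(1, 1) = 1
  (w (s (q) (q))) = w(1,) = 0
  p = 2
  (r (p)) = r(2,) = 1
  (w (r (p))) = w(1,) = 0
  p = 2
  (r (p)) = r(2,) = 1
  (u (w (r (p))) (r (p))) = u(0, 1) = 1
  q = 1
  q = 1
  (s (q) (q)) = s(1, 1) = 1
  (r (s (q) (q))) = r(1,) = 1
  (w (r (s (q) (q)))) = w(1,) = 0
  (s (u (w (r (p))) (r (p))) (w (r (s (q) (q))))) = s(1, 0) = 0
  (u (w (s (q) (q))) (s (u (w (r (p))) (r (p))) (w (r (s (q) (q)))))) = u(0, 0) = 0

value = 0


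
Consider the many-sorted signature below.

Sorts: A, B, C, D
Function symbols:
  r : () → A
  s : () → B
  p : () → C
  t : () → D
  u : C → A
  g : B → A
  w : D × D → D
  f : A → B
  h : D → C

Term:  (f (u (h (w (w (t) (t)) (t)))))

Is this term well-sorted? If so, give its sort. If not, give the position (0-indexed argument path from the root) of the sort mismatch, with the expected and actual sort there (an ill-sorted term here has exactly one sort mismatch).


          (t) : D
          (t) : D
        (w (t) (t)) : D
        (t) : D
      (w (w (t) (t)) (t)) : D
    (h (w (w (t) (t)) (t))) : C
  (u (h (w (w (t) (t)) (t)))) : A
(f (u (h (w (w (t) (t)) (t))))) : B

well-sorted; sort = B


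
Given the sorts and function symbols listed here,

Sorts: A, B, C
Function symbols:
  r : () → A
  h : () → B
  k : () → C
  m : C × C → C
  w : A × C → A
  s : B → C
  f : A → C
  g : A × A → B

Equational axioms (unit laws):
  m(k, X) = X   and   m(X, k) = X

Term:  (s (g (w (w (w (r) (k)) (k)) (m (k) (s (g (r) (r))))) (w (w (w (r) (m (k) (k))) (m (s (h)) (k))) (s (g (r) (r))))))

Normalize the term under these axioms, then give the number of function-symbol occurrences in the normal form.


size = 23

1. (s (g (w (w (w (r) (k)) (k)) (m (k) (s (g (r) (r))))) (w (w (w (r) (m (k) (k))) (m (s (h)) (k))) (s (g (r) (r))))))  →  (s (g (w (w (w (r) (k)) (k)) (s (g (r) (r)))) (w (w (w (r) (m (k) (k))) (m (s (h)) (k))) (s (g (r) (r))))))
2. (s (g (w (w (w (r) (k)) (k)) (s (g (r) (r)))) (w (w (w (r) (m (k) (k))) (m (s (h)) (k))) (s (g (r) (r))))))  →  (s (g (w (w (w (r) (k)) (k)) (s (g (r) (r)))) (w (w (w (r) (k)) (m (s (h)) (k))) (s (g (r) (r))))))
3. (s (g (w (w (w (r) (k)) (k)) (s (g (r) (r)))) (w (w (w (r) (k)) (m (s (h)) (k))) (s (g (r) (r))))))  →  (s (g (w (w (w (r) (k)) (k)) (s (g (r) (r)))) (w (w (w (r) (k)) (s (h))) (s (g (r) (r))))))
normal form: (s (g (w (w (w (r) (k)) (k)) (s (g (r) (r)))) (w (w (w (r) (k)) (s (h))) (s (g (r) (r))))))


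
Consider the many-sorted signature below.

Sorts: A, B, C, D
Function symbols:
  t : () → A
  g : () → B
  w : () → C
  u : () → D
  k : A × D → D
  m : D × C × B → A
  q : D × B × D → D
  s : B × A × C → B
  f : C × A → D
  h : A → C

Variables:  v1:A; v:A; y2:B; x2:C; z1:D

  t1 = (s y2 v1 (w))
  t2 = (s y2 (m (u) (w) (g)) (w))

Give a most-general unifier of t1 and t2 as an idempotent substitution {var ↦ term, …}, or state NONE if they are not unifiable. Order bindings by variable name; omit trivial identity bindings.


{v1 ↦ (m (u) (w) (g))}


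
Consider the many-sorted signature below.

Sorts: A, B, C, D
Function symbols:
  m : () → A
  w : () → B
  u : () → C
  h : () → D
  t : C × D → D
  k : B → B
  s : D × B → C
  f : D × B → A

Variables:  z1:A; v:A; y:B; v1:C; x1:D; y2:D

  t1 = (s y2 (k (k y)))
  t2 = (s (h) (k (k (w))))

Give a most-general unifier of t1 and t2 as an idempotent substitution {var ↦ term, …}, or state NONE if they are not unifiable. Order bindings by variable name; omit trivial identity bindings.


{y ↦ (w), y2 ↦ (h)}


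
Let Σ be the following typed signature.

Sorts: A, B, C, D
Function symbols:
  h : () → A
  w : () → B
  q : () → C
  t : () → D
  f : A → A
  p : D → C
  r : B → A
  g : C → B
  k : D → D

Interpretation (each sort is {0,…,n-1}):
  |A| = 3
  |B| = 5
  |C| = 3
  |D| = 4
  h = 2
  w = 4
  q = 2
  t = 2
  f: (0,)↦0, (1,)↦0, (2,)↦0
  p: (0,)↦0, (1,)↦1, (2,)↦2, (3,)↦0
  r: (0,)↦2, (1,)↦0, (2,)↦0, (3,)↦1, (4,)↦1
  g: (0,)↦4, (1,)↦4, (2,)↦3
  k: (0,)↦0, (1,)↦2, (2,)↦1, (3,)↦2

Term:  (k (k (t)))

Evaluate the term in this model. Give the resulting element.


value = 2

  t = 2
  (k (t)) = k(2,) = 1
  (k (k (t))) = k(1,) = 2


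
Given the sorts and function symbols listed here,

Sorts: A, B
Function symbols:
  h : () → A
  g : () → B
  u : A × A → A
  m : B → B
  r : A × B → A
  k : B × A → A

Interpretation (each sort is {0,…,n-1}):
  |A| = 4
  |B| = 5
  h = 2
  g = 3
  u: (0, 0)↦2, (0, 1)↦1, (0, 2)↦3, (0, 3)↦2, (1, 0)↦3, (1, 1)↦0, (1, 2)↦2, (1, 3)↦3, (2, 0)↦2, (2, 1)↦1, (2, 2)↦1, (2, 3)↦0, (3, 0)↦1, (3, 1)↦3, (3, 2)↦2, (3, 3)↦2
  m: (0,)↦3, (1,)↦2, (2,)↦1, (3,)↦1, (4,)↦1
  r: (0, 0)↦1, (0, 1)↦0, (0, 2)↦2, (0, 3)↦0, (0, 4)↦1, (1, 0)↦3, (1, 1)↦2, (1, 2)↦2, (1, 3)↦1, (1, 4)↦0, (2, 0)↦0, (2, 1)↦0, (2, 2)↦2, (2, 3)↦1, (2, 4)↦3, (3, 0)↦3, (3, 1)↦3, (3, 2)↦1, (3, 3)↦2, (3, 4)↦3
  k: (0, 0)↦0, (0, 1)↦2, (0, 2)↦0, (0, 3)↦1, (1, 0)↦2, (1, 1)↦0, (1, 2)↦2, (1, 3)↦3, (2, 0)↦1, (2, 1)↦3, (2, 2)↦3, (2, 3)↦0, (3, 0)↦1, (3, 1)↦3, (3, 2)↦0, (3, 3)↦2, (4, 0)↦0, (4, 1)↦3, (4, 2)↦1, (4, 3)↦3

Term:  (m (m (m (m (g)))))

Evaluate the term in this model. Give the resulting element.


value = 2

  g = 3
  (m (g)) = m(3,) = 1
  (m (m (g))) = m(1,) = 2
  (m (m (m (g)))) = m(2,) = 1
  (m (m (m (m (g))))) = m(1,) = 2


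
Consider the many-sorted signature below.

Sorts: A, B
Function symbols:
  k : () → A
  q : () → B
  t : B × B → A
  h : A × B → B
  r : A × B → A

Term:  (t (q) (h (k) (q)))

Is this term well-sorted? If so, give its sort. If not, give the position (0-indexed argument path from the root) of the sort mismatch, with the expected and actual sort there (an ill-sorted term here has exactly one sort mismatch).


well-sorted; sort = A

  (q) : B
    (k) : A
    (q) : B
  (h (k) (q)) : B
(t (q) (h (k) (q))) : A


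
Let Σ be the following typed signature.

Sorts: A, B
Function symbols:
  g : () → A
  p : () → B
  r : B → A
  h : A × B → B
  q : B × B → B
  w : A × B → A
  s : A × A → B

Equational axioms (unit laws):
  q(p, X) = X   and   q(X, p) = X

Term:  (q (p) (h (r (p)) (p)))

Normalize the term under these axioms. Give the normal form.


1. (q (p) (h (r (p)) (p)))  →  (h (r (p)) (p))

normal form = (h (r (p)) (p))


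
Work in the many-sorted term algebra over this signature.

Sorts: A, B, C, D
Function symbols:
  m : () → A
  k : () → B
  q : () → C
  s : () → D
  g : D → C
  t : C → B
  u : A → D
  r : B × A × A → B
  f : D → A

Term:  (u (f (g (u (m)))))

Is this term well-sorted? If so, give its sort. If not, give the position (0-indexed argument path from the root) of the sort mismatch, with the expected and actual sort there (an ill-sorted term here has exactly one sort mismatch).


        (m) : A
      (u (m)) : D
    (g (u (m))) : C
  (f (g (u (m)))) : ✗ arg 0 at [0, 0] has sort C, expected D

ill-sorted at position [0, 0]: expected D, got C


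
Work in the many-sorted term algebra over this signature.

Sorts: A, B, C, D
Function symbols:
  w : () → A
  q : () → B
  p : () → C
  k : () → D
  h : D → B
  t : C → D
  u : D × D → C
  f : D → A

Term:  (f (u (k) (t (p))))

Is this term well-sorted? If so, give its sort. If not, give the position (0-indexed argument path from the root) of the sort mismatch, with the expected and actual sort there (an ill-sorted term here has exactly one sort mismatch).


ill-sorted at position [0]: expected D, got C

    (k) : D
      (p) : C
    (t (p)) : D
  (u (k) (t (p))) : C
(f (u (k) (t (p)))) : ✗ arg 0 at [0] has sort C, expected D


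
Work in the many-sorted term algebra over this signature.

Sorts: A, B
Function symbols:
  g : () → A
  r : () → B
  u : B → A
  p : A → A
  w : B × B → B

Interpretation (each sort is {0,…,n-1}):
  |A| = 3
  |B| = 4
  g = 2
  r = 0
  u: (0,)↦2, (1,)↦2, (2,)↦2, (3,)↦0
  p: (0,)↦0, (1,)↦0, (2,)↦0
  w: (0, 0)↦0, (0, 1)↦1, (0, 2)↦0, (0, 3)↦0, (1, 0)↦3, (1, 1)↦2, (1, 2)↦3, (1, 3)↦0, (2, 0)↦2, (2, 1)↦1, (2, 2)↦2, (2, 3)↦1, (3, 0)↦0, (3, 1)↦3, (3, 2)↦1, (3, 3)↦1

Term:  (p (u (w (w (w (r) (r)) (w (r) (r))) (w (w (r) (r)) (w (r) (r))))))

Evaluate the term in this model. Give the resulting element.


  r = 0
  r = 0
  (w (r) (r)) = w(0, 0) = 0
  r = 0
  r = 0
  (w (r) (r)) = w(0, 0) = 0
  (w (w (r) (r)) (w (r) (r))) = w(0, 0) = 0
  r = 0
  r = 0
  (w (r) (r)) = w(0, 0) = 0
  r = 0
  r = 0
  (w (r) (r)) = w(0, 0) = 0
  (w (w (r) (r)) (w (r) (r))) = w(0, 0) = 0
  (w (w (w (r) (r)) (w (r) (r))) (w (w (r) (r)) (w (r) (r)))) = w(0, 0) = 0
  (u (w (w (w (r) (r)) (w (r) (r))) (w (w (r) (r)) (w (r) (r))))) = u(0,) = 2
  (p (u (w (w (w (r) (r)) (w (r) (r))) (w (w (r) (r)) (w (r) (r)))))) = p(2,) = 0

value = 0


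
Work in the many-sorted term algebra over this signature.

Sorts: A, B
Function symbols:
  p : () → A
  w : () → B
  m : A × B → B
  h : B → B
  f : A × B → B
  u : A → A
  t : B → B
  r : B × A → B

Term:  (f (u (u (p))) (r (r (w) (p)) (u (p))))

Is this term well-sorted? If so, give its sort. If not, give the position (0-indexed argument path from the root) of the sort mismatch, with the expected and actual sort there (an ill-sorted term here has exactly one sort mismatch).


well-sorted; sort = B

      (p) : A
    (u (p)) : A
  (u (u (p))) : A
      (w) : B
      (p) : A
    (r (w) (p)) : B
      (p) : A
    (u (p)) : A
  (r (r (w) (p)) (u (p))) : B
(f (u (u (p))) (r (r (w) (p)) (u (p)))) : B


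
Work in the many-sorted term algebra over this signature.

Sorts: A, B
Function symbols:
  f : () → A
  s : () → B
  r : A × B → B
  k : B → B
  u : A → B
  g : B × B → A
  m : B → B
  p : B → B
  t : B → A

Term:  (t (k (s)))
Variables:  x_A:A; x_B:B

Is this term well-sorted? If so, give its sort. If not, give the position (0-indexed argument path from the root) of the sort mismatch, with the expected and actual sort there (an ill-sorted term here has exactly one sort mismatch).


    (s) : B
  (k (s)) : B
(t (k (s))) : A

well-sorted; sort = A


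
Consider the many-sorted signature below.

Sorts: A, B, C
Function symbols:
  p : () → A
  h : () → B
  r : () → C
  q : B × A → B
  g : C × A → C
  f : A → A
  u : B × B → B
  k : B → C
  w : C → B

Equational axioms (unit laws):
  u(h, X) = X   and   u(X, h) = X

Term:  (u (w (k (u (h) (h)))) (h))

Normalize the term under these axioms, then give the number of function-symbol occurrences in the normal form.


1. (u (w (k (u (h) (h)))) (h))  →  (w (k (u (h) (h))))
2. (w (k (u (h) (h))))  →  (w (k (h)))
normal form: (w (k (h)))

size = 3


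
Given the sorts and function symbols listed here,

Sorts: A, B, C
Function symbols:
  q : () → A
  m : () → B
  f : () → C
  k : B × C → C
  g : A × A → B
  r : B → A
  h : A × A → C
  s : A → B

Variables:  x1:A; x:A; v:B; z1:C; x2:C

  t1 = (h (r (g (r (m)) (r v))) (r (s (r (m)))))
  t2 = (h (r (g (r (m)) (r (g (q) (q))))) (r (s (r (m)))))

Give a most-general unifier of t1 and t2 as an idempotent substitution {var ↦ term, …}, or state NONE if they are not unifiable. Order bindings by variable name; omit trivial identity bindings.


{v ↦ (g (q) (q))}


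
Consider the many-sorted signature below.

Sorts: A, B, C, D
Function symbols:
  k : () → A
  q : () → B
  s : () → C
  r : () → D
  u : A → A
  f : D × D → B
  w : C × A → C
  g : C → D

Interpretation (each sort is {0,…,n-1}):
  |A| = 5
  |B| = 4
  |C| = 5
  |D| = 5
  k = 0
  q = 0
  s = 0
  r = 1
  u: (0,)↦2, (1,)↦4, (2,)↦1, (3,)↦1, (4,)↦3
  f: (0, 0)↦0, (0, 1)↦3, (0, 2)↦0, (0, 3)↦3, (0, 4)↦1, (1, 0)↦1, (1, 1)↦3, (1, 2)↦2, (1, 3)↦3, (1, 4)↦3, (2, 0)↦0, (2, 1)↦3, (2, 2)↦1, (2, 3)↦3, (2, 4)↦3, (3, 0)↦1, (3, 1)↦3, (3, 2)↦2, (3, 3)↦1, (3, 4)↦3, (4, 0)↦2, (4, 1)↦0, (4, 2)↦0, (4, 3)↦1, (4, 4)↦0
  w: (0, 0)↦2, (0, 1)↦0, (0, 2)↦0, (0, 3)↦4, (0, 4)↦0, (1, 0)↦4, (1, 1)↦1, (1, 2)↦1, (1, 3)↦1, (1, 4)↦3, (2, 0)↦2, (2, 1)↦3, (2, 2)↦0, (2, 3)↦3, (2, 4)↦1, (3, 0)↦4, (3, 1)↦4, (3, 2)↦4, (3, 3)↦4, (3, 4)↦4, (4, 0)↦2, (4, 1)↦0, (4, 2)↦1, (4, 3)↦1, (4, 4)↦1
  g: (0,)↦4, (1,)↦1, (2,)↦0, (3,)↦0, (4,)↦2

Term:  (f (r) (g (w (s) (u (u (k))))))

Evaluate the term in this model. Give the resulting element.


  r = 1
  s = 0
  k = 0
  (u (k)) = u(0,) = 2
  (u (u (k))) = u(2,) = 1
  (w (s) (u (u (k)))) = w(0, 1) = 0
  (g (w (s) (u (u (k))))) = g(0,) = 4
  (f (r) (g (w (s) (u (u (k)))))) = f(1, 4) = 3

value = 3


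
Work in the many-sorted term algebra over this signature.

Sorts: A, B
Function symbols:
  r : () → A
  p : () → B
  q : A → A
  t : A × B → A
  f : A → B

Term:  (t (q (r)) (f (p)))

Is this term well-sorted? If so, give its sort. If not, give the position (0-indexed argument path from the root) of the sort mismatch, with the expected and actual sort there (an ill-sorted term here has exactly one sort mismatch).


    (r) : A
  (q (r)) : A
    (p) : B
  (f (p)) : ✗ arg 0 at [1, 0] has sort B, expected A

ill-sorted at position [1, 0]: expected A, got B


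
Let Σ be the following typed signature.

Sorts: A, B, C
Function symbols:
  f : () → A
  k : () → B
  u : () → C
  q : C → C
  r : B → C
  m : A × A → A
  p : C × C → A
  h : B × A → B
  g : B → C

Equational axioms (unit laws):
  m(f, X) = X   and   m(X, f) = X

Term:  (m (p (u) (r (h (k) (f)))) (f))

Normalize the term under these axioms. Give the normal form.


normal form = (p (u) (r (h (k) (f))))

1. (m (p (u) (r (h (k) (f)))) (f))  →  (p (u) (r (h (k) (f))))


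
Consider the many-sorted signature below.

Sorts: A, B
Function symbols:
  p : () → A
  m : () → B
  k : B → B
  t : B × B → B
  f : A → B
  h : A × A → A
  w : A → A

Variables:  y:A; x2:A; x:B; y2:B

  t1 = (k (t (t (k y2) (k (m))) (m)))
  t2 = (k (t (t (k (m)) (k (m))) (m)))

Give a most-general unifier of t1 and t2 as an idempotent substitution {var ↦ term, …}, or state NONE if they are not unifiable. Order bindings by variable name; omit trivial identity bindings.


{y2 ↦ (m)}


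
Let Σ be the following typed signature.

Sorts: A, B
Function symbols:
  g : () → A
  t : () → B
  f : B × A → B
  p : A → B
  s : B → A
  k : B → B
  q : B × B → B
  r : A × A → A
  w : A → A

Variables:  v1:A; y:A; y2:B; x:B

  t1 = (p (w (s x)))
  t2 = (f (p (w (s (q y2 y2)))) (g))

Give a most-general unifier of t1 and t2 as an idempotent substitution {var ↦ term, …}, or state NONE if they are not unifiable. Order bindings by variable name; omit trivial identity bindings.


head clash or occurs-check failure — not unifiable

NONE (not unifiable)


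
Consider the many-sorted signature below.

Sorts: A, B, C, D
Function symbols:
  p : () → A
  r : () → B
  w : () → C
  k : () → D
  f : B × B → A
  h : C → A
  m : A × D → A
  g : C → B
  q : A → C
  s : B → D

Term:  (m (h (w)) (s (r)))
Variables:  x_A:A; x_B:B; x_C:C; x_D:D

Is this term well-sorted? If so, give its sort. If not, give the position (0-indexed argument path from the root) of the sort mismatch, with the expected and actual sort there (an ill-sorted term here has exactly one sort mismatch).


    (w) : C
  (h (w)) : A
    (r) : B
  (s (r)) : D
(m (h (w)) (s (r))) : A

well-sorted; sort = A


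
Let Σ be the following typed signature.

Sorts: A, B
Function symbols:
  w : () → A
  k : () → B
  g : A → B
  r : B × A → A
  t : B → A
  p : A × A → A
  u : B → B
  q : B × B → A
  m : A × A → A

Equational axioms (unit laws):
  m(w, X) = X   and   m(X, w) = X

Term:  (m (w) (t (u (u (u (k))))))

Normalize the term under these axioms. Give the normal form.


normal form = (t (u (u (u (k)))))

1. (m (w) (t (u (u (u (k))))))  →  (t (u (u (u (k)))))


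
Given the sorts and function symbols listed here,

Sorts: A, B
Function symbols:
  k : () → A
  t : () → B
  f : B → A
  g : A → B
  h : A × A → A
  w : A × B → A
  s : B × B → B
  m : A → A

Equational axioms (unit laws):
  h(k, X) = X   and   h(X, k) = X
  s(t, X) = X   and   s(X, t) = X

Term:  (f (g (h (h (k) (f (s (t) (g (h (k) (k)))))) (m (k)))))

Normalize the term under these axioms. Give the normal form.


1. (f (g (h (h (k) (f (s (t) (g (h (k) (k)))))) (m (k)))))  →  (f (g (h (f (s (t) (g (h (k) (k))))) (m (k)))))
2. (f (g (h (f (s (t) (g (h (k) (k))))) (m (k)))))  →  (f (g (h (f (g (h (k) (k)))) (m (k)))))
3. (f (g (h (f (g (h (k) (k)))) (m (k)))))  →  (f (g (h (f (g (k))) (m (k)))))

normal form = (f (g (h (f (g (k))) (m (k)))))


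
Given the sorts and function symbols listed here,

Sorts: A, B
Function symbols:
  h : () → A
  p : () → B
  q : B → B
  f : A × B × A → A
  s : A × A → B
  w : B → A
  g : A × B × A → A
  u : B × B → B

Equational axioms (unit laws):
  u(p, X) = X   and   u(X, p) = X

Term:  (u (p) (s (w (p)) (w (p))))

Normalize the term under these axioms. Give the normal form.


1. (u (p) (s (w (p)) (w (p))))  →  (s (w (p)) (w (p)))

normal form = (s (w (p)) (w (p)))


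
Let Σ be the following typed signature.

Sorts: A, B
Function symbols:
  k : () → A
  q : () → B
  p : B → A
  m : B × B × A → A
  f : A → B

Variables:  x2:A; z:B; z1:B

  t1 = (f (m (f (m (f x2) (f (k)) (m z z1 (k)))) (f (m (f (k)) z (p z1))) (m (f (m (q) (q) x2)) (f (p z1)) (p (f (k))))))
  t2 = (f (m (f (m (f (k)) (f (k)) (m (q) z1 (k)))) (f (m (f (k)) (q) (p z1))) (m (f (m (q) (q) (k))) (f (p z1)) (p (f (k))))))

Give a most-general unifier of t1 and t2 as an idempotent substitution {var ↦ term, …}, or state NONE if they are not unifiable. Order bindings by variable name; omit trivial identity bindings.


{x2 ↦ (k), z ↦ (q)}


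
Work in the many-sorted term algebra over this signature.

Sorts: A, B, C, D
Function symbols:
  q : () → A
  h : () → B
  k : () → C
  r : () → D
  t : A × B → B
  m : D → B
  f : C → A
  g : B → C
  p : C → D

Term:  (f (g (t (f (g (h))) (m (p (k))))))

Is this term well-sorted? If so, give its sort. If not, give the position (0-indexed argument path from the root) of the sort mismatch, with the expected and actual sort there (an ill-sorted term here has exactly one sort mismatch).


          (h) : B
        (g (h)) : C
      (f (g (h))) : A
          (k) : C
        (p (k)) : D
      (m (p (k))) : B
    (t (f (g (h))) (m (p (k)))) : B
  (g (t (f (g (h))) (m (p (k))))) : C
(f (g (t (f (g (h))) (m (p (k)))))) : A

well-sorted; sort = A


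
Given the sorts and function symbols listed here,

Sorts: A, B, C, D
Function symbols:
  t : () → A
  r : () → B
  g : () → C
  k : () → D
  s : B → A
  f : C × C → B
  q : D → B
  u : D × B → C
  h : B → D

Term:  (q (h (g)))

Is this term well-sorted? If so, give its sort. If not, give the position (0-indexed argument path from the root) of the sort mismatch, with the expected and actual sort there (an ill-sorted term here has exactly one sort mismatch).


ill-sorted at position [0, 0]: expected B, got C

    (g) : C
  (h (g)) : ✗ arg 0 at [0, 0] has sort C, expected B


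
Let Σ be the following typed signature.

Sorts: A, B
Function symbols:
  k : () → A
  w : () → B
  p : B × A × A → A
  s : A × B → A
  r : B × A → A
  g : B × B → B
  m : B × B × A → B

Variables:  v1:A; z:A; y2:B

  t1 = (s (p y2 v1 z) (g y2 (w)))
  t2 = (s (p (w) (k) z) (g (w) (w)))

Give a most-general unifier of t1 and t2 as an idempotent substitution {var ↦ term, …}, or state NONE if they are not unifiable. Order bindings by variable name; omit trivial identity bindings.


{v1 ↦ (k), y2 ↦ (w)}


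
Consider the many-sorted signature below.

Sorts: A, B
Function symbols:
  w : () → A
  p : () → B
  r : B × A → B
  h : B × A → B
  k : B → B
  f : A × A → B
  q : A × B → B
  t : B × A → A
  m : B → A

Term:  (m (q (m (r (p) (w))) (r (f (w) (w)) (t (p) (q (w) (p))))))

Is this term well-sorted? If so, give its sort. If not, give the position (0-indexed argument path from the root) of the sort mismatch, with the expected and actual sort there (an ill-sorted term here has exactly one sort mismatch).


        (p) : B
        (w) : A
      (r (p) (w)) : B
    (m (r (p) (w))) : A
        (w) : A
        (w) : A
      (f (w) (w)) : B
        (p) : B
          (w) : A
          (p) : B
        (q (w) (p)) : B
      (t (p) (q (w) (p))) : ✗ arg 1 at [0, 1, 1, 1] has sort B, expected A

ill-sorted at position [0, 1, 1, 1]: expected A, got B


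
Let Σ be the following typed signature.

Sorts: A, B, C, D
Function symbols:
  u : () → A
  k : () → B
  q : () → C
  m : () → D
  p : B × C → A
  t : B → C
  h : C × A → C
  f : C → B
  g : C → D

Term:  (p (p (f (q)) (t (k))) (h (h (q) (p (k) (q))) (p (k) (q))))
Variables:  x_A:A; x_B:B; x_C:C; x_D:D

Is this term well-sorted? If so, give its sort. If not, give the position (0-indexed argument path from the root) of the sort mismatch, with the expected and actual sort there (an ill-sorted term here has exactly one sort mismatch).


      (q) : C
    (f (q)) : B
      (k) : B
    (t (k)) : C
  (p (f (q)) (t (k))) : A
      (q) : C
        (k) : B
        (q) : C
      (p (k) (q)) : A
    (h (q) (p (k) (q))) : C
      (k) : B
      (q) : C
    (p (k) (q)) : A
  (h (h (q) (p (k) (q))) (p (k) (q))) : C
(p (p (f (q)) (t (k))) (h (h (q) (p (k) (q))) (p (k) (q)))) : ✗ arg 0 at [0] has sort A, expected B

ill-sorted at position [0]: expected B, got A


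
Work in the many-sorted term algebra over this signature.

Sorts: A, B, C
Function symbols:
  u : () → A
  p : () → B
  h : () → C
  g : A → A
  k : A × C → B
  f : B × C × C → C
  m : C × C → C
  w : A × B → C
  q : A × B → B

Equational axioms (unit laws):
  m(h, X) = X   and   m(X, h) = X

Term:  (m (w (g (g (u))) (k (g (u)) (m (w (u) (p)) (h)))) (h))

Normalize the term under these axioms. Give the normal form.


normal form = (w (g (g (u))) (k (g (u)) (w (u) (p))))

1. (m (w (g (g (u))) (k (g (u)) (m (w (u) (p)) (h)))) (h))  →  (w (g (g (u))) (k (g (u)) (m (w (u) (p)) (h))))
2. (w (g (g (u))) (k (g (u)) (m (w (u) (p)) (h))))  →  (w (g (g (u))) (k (g (u)) (w (u) (p))))


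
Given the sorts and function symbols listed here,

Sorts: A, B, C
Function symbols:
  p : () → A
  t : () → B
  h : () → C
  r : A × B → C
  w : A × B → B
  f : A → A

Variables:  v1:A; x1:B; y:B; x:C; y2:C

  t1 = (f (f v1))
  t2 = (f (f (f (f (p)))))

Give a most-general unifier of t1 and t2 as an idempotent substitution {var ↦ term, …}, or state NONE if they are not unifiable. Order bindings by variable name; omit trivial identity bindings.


{v1 ↦ (f (f (p)))}


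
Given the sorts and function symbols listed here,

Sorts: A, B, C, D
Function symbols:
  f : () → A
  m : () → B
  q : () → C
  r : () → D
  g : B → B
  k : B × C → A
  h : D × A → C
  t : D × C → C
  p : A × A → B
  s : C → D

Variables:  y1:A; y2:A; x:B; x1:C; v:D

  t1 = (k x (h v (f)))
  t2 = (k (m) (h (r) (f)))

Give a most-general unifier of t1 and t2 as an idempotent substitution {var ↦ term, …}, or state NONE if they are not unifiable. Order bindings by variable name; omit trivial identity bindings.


{v ↦ (r), x ↦ (m)}


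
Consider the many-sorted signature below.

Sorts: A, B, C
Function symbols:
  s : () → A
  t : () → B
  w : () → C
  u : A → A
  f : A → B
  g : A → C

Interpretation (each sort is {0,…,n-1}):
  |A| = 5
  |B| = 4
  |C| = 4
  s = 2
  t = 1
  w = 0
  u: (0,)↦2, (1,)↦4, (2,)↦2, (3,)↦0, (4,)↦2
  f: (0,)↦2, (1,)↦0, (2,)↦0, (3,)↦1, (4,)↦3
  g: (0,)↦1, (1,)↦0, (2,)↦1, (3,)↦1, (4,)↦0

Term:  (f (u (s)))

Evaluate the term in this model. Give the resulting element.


  s = 2
  (u (s)) = u(2,) = 2
  (f (u (s))) = f(2,) = 0

value = 0


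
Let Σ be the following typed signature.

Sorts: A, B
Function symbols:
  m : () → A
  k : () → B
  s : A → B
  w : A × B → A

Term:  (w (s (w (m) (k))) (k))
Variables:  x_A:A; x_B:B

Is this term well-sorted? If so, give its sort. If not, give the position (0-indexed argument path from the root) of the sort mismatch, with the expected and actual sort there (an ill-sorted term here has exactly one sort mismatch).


ill-sorted at position [0]: expected A, got B

      (m) : A
      (k) : B
    (w (m) (k)) : A
  (s (w (m) (k))) : B
  (k) : B
(w (s (w (m) (k))) (k)) : ✗ arg 0 at [0] has sort B, expected A


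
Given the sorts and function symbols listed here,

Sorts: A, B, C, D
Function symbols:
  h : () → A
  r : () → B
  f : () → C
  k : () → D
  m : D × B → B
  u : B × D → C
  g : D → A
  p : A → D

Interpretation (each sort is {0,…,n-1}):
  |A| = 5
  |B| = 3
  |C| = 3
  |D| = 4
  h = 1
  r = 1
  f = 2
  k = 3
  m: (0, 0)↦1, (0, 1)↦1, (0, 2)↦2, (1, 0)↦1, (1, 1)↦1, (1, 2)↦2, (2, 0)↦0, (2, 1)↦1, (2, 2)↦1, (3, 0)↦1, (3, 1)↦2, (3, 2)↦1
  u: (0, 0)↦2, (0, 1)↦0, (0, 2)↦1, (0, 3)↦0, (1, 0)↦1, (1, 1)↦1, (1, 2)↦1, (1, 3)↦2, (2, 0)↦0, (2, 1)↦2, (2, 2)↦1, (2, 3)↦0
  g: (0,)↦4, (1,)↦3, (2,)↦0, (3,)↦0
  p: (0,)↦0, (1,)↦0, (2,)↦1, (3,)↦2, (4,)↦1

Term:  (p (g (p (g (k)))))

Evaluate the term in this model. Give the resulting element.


value = 1

  k = 3
  (g (k)) = g(3,) = 0
  (p (g (k))) = p(0,) = 0
  (g (p (g (k)))) = g(0,) = 4
  (p (g (p (g (k))))) = p(4,) = 1


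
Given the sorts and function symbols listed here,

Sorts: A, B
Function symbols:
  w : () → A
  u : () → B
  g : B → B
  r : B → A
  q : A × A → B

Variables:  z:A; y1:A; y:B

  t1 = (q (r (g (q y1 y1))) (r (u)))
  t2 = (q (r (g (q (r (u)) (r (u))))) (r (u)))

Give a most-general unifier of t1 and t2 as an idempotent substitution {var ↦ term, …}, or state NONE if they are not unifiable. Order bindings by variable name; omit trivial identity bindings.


{y1 ↦ (r (u))}


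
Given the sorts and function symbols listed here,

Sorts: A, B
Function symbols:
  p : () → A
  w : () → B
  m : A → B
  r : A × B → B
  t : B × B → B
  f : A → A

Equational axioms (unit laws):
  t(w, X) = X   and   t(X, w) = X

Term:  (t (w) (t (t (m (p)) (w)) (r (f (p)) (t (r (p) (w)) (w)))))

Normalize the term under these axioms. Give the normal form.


normal form = (t (m (p)) (r (f (p)) (r (p) (w))))

1. (t (w) (t (t (m (p)) (w)) (r (f (p)) (t (r (p) (w)) (w)))))  →  (t (t (m (p)) (w)) (r (f (p)) (t (r (p) (w)) (w))))
2. (t (t (m (p)) (w)) (r (f (p)) (t (r (p) (w)) (w))))  →  (t (m (p)) (r (f (p)) (t (r (p) (w)) (w))))
3. (t (m (p)) (r (f (p)) (t (r (p) (w)) (w))))  →  (t (m (p)) (r (f (p)) (r (p) (w))))


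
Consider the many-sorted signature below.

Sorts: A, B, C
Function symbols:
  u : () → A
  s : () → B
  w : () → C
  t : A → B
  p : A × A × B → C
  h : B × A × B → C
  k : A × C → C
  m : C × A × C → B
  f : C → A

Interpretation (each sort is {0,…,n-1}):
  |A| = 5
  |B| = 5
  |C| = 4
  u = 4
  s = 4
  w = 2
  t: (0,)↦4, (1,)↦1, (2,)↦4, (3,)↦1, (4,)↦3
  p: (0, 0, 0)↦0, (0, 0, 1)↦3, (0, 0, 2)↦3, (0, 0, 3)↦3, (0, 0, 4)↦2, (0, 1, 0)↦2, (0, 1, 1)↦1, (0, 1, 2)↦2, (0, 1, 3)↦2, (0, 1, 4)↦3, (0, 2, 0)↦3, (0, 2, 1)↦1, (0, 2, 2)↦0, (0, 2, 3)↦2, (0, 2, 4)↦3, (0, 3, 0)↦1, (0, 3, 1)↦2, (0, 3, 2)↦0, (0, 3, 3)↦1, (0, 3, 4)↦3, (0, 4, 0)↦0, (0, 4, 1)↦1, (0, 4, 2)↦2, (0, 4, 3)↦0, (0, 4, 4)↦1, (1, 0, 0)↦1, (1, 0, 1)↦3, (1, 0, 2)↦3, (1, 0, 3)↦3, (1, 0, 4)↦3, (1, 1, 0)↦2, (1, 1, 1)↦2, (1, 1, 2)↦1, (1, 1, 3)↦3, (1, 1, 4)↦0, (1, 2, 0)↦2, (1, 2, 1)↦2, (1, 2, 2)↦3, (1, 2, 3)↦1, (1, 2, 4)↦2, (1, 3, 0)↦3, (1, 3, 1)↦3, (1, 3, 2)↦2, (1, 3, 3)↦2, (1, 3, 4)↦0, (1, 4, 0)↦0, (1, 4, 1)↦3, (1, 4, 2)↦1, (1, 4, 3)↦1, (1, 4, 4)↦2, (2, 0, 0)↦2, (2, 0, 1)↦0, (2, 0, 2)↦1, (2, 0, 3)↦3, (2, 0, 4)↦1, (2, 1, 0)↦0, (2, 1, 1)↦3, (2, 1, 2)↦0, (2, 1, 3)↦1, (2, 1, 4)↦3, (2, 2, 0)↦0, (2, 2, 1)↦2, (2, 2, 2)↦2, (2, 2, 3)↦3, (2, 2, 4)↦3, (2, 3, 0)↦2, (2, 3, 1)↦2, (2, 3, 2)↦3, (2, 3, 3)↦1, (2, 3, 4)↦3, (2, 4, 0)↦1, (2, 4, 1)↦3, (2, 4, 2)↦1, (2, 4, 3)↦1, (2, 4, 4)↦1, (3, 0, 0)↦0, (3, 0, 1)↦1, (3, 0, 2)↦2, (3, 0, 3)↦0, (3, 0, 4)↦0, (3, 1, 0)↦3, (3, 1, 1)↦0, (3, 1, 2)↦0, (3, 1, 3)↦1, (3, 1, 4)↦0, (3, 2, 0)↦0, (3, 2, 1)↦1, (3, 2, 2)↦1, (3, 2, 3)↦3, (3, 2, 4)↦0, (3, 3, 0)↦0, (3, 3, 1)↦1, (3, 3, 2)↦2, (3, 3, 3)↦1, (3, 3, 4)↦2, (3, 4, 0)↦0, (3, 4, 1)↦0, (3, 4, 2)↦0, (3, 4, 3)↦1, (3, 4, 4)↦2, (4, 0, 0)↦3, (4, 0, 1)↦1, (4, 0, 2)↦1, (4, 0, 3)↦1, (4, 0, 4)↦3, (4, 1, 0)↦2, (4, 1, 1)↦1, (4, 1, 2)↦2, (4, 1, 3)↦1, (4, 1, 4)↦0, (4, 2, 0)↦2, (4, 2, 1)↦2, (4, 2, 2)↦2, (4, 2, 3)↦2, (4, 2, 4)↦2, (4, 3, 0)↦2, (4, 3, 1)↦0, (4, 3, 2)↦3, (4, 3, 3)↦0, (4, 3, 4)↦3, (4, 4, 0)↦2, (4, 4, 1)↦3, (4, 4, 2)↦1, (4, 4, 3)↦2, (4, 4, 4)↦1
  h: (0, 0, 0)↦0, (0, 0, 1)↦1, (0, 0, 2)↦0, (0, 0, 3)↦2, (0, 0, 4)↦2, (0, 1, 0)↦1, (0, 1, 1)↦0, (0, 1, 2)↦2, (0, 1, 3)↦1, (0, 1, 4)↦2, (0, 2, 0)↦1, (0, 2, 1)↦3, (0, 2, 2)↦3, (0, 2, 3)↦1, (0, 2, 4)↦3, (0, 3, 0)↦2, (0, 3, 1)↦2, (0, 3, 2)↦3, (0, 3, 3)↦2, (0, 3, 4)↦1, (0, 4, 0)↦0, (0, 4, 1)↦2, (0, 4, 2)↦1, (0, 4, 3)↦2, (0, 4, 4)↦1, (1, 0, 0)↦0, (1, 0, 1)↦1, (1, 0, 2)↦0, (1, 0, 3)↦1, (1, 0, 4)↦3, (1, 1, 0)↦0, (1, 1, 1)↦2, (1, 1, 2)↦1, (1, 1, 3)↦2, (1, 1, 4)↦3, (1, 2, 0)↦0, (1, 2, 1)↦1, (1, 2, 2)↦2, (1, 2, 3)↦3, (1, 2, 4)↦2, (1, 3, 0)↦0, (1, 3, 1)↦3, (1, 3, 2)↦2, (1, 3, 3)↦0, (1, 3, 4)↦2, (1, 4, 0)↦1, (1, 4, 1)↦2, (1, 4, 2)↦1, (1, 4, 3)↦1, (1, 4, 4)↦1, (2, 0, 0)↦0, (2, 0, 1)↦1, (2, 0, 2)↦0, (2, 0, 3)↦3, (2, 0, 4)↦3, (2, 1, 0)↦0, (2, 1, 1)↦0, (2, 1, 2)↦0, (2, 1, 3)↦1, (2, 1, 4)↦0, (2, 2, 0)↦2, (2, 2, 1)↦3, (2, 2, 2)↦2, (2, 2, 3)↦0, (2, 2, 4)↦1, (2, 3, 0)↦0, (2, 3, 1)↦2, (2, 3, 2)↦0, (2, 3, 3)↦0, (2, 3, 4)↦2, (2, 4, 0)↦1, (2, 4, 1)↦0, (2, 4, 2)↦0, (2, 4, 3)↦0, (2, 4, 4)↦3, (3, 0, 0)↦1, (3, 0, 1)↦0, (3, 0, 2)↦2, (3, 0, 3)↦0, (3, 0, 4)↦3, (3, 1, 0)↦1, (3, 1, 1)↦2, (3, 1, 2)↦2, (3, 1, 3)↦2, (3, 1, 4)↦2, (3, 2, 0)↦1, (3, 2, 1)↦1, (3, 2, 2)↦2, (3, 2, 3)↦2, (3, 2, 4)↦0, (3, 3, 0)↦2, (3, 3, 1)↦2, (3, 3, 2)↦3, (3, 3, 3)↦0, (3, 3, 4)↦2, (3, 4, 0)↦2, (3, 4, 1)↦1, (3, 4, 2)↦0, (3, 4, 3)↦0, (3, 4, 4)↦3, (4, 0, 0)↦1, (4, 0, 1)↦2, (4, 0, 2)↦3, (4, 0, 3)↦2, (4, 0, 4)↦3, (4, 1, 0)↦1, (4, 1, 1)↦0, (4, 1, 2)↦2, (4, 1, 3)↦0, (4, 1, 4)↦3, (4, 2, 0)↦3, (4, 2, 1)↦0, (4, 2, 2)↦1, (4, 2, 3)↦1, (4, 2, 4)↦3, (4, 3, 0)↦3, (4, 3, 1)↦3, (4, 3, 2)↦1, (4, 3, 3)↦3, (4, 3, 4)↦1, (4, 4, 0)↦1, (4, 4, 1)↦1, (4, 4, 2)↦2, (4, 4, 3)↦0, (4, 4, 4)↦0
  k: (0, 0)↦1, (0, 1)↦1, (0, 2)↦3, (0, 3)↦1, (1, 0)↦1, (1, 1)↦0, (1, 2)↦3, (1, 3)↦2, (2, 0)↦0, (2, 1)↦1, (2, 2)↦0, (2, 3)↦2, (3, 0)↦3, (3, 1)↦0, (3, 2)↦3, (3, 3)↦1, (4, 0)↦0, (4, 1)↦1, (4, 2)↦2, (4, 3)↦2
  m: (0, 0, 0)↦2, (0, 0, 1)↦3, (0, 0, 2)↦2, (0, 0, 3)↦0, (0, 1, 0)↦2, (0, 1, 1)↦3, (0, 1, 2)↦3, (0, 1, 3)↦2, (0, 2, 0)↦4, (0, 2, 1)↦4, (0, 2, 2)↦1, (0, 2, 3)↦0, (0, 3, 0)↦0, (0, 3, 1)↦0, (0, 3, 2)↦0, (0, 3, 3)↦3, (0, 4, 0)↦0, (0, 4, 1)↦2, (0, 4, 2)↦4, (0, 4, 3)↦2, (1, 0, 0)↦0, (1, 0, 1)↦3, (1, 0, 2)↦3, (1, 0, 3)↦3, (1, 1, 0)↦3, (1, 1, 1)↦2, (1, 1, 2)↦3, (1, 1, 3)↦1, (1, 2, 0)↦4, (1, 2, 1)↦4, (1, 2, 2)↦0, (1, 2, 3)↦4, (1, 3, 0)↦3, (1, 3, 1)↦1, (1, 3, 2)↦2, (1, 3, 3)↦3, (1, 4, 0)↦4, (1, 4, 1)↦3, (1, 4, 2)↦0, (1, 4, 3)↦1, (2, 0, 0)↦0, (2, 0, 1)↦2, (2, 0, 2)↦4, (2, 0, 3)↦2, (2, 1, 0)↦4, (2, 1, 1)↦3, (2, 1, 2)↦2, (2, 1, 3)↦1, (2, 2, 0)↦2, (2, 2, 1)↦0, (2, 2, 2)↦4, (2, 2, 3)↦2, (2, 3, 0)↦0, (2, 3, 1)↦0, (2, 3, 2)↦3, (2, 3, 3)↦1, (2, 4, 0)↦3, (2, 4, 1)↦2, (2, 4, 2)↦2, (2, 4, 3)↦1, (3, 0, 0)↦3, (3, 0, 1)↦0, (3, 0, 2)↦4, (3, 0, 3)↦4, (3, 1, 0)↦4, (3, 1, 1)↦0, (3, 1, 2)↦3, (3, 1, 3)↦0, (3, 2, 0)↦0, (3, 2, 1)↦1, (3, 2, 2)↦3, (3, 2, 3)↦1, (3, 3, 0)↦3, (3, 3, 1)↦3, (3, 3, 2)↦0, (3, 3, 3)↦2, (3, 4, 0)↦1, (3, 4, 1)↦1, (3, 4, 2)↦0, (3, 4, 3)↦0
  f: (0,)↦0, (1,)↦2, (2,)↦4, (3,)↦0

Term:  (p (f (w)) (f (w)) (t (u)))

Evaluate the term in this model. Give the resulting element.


  w = 2
  (f (w)) = f(2,) = 4
  w = 2
  (f (w)) = f(2,) = 4
  u = 4
  (t (u)) = t(4,) = 3
  (p (f (w)) (f (w)) (t (u))) = p(4, 4, 3) = 2

value = 2


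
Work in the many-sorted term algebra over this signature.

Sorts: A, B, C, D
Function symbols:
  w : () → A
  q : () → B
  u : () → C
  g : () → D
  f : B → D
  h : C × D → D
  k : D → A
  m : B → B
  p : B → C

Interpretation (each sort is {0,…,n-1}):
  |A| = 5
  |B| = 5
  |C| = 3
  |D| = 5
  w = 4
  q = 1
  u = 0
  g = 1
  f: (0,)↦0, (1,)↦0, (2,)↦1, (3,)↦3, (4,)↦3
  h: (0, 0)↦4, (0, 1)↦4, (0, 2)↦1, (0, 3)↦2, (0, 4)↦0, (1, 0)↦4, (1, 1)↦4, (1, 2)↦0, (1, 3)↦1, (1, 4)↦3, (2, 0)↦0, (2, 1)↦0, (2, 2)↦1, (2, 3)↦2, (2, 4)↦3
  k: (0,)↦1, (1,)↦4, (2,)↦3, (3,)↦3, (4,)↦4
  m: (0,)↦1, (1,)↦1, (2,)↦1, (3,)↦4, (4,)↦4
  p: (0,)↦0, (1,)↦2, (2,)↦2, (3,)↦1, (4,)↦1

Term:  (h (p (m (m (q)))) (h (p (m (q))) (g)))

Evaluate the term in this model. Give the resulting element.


  q = 1
  (m (q)) = m(1,) = 1
  (m (m (q))) = m(1,) = 1
  (p (m (m (q)))) = p(1,) = 2
  q = 1
  (m (q)) = m(1,) = 1
  (p (m (q))) = p(1,) = 2
  g = 1
  (h (p (m (q))) (g)) = h(2, 1) = 0
  (h (p (m (m (q)))) (h (p (m (q))) (g))) = h(2, 0) = 0

value = 0


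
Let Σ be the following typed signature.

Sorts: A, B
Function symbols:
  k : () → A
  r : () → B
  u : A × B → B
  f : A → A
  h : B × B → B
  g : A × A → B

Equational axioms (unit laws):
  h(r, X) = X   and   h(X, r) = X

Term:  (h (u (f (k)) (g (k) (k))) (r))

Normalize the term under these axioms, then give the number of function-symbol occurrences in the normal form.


1. (h (u (f (k)) (g (k) (k))) (r))  →  (u (f (k)) (g (k) (k)))
normal form: (u (f (k)) (g (k) (k)))

size = 6


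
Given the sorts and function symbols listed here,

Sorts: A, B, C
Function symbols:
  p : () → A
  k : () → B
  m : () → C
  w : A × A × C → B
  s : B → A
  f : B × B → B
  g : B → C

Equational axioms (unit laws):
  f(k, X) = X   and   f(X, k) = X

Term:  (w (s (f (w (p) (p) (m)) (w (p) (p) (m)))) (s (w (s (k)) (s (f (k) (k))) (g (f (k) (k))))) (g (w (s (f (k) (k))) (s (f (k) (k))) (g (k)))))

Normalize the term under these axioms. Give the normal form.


normal form = (w (s (f (w (p) (p) (m)) (w (p) (p) (m)))) (s (w (s (k)) (s (k)) (g (k)))) (g (w (s (k)) (s (k)) (g (k)))))

1. (w (s (f (w (p) (p) (m)) (w (p) (p) (m)))) (s (w (s (k)) (s (f (k) (k))) (g (f (k) (k))))) (g (w (s (f (k) (k))) (s (f (k) (k))) (g (k)))))  →  (w (s (f (w (p) (p) (m)) (w (p) (p) (m)))) (s (w (s (k)) (s (k)) (g (f (k) (k))))) (g (w (s (f (k) (k))) (s (f (k) (k))) (g (k)))))
2. (w (s (f (w (p) (p) (m)) (w (p) (p) (m)))) (s (w (s (k)) (s (k)) (g (f (k) (k))))) (g (w (s (f (k) (k))) (s (f (k) (k))) (g (k)))))  →  (w (s (f (w (p) (p) (m)) (w (p) (p) (m)))) (s (w (s (k)) (s (k)) (g (k)))) (g (w (s (f (k) (k))) (s (f (k) (k))) (g (k)))))
3. (w (s (f (w (p) (p) (m)) (w (p) (p) (m)))) (s (w (s (k)) (s (k)) (g (k)))) (g (w (s (f (k) (k))) (s (f (k) (k))) (g (k)))))  →  (w (s (f (w (p) (p) (m)) (w (p) (p) (m)))) (s (w (s (k)) (s (k)) (g (k)))) (g (w (s (k)) (s (f (k) (k))) (g (k)))))
4. (w (s (f (w (p) (p) (m)) (w (p) (p) (m)))) (s (w (s (k)) (s (k)) (g (k)))) (g (w (s (k)) (s (f (k) (k))) (g (k)))))  →  (w (s (f (w (p) (p) (m)) (w (p) (p) (m)))) (s (w (s (k)) (s (k)) (g (k)))) (g (w (s (k)) (s (k)) (g (k)))))
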